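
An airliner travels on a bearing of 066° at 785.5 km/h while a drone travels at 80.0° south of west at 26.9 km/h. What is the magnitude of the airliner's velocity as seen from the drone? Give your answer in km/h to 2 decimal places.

800.85 km/h

Taking east as x and north as y: airliner velocity = (717.590, 319.492) km/h; drone velocity = (-4.671, -26.491) km/h.
Velocity of airliner relative to drone = (717.590, 319.492) − (-4.671, -26.491) = (722.261, 345.983) km/h.
Magnitude = |(722.261, 345.983)| = 800.853 km/h.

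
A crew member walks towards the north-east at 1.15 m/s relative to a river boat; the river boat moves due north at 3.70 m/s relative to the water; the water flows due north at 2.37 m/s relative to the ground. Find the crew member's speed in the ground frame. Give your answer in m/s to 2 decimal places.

In east/north components (m/s): crew member relative to river boat = (0.813, 0.813); river boat relative to water = (0.000, 3.700); water relative to ground = (0.000, 2.370).
Sum = (0.813, 6.883) m/s.
Speed = |(0.813, 6.883)| = 6.931 m/s.

6.93 m/s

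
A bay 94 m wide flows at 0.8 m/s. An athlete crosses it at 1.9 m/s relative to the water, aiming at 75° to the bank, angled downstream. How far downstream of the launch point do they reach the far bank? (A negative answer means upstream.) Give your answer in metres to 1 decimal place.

Perpendicular speed = 1.835 m/s; crossing time = 94 / 1.835 = 51.219 s.
Net downstream speed = 1.292 m/s.
Drift = 1.292 × 51.219 = 66.162 m (downstream).

66.2 m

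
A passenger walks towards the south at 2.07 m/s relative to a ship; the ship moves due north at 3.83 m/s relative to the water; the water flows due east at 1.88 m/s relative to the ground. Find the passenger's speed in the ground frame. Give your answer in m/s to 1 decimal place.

2.6 m/s

In east/north components (m/s): passenger relative to ship = (0.000, -2.070); ship relative to water = (0.000, 3.830); water relative to ground = (1.880, 0.000).
Sum = (1.880, 1.760) m/s.
Speed = |(1.880, 1.760)| = 2.575 m/s.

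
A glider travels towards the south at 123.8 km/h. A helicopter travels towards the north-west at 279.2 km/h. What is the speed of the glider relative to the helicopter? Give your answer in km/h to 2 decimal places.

377.04 km/h

Taking east as x and north as y: glider velocity = (0.000, -123.800) km/h; helicopter velocity = (-197.424, 197.424) km/h.
Velocity of glider relative to helicopter = (0.000, -123.800) − (-197.424, 197.424) = (197.424, -321.224) km/h.
Magnitude = |(197.424, -321.224)| = 377.043 km/h.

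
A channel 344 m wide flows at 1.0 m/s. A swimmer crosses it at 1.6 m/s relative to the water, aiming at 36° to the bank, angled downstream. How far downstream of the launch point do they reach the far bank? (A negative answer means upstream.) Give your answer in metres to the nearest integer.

839 m

Perpendicular speed = 0.940 m/s; crossing time = 344 / 0.940 = 365.780 s.
Net downstream speed = 2.294 m/s.
Drift = 2.294 × 365.780 = 839.255 m (downstream).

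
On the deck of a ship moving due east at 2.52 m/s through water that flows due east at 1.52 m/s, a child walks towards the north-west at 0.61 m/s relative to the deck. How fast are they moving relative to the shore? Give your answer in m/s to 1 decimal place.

In east/north components (m/s): child relative to ship = (-0.431, 0.431); ship relative to water = (2.520, 0.000); water relative to ground = (1.520, 0.000).
Sum = (3.609, 0.431) m/s.
Speed = |(3.609, 0.431)| = 3.634 m/s.

3.6 m/s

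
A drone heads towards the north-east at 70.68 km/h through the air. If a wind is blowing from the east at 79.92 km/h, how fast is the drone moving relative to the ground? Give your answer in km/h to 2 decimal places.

58.26 km/h

Taking east as x and north as y: velocity relative to the air = (49.978, 49.978) km/h; the air relative to ground = (-79.920, 0.000) km/h.
Velocity relative to ground = (49.978, 49.978) + (-79.920, 0.000) = (-29.942, 49.978) km/h.
Speed = |(-29.942, 49.978)| = 58.261 km/h.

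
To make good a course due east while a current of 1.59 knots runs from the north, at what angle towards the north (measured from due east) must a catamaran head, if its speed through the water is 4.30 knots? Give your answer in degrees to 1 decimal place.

21.7°

The current pushes perpendicular to the desired track; the heading must have a component into the current equal to 1.59 knots: 4.30 sin θ = 1.59.
sin θ = 0.3698, so θ = 21.701°.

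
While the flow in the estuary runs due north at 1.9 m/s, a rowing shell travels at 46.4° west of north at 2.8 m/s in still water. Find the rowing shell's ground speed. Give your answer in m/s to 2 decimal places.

4.33 m/s

Taking east as x and north as y: velocity relative to the water = (-2.028, 1.931) m/s; the water relative to ground = (0.000, 1.900) m/s.
Velocity relative to ground = (-2.028, 1.931) + (0.000, 1.900) = (-2.028, 3.831) m/s.
Speed = |(-2.028, 3.831)| = 4.334 m/s.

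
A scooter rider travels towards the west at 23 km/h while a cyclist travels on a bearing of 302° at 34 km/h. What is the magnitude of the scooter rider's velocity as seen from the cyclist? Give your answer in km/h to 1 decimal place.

18.9 km/h

Taking east as x and north as y: scooter rider velocity = (-23.000, 0.000) km/h; cyclist velocity = (-28.834, 18.017) km/h.
Velocity of scooter rider relative to cyclist = (-23.000, 0.000) − (-28.834, 18.017) = (5.834, -18.017) km/h.
Magnitude = |(5.834, -18.017)| = 18.938 km/h.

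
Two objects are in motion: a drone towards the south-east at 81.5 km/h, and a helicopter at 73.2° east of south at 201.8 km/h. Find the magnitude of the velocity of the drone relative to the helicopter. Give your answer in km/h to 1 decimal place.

Taking east as x and north as y: drone velocity = (57.629, -57.629) km/h; helicopter velocity = (193.187, -58.327) km/h.
Velocity of drone relative to helicopter = (57.629, -57.629) − (193.187, -58.327) = (-135.558, 0.697) km/h.
Magnitude = |(-135.558, 0.697)| = 135.560 km/h.

135.6 km/h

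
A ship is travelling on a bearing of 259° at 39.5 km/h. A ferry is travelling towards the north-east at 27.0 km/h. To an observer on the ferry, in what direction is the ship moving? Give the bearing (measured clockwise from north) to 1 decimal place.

Taking east as x and north as y: ship velocity = (-38.774, -7.537) km/h; ferry velocity = (19.092, 19.092) km/h.
Velocity of ship relative to ferry = (-38.774, -7.537) − (19.092, 19.092) = (-57.866, -26.629) km/h.
Bearing = atan2(-57.87, -26.63) = 245.29° clockwise from north.

245.3°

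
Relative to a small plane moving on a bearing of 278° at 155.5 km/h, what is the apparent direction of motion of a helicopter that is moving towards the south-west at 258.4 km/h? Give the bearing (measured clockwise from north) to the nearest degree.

188°

Taking east as x and north as y: helicopter velocity = (-182.716, -182.716) km/h; small plane velocity = (-153.987, 21.641) km/h.
Velocity of helicopter relative to small plane = (-182.716, -182.716) − (-153.987, 21.641) = (-28.730, -204.358) km/h.
Bearing = atan2(-28.73, -204.36) = 188.00° clockwise from north.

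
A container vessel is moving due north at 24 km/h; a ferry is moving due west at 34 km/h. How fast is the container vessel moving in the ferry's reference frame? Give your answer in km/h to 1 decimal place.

41.6 km/h

Taking east as x and north as y: container vessel velocity = (0.000, 24.000) km/h; ferry velocity = (-34.000, 0.000) km/h.
Velocity of container vessel relative to ferry = (0.000, 24.000) − (-34.000, 0.000) = (34.000, 24.000) km/h.
Magnitude = |(34.000, 24.000)| = 41.617 km/h.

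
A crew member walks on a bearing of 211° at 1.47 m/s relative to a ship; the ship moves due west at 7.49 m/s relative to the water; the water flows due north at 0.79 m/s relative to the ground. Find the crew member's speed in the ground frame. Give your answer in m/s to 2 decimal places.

In east/north components (m/s): crew member relative to ship = (-0.757, -1.260); ship relative to water = (-7.490, 0.000); water relative to ground = (0.000, 0.790).
Sum = (-8.247, -0.470) m/s.
Speed = |(-8.247, -0.470)| = 8.260 m/s.

8.26 m/s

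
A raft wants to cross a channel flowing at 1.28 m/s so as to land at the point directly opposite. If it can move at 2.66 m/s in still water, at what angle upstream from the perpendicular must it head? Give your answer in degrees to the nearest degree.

To cancel the current, the upstream component of the raft's velocity must equal the flow: 2.66 sin θ = 1.28.
sin θ = 1.28 / 2.66 = 0.4812.
θ = arcsin(0.4812) = 28.764°.

29°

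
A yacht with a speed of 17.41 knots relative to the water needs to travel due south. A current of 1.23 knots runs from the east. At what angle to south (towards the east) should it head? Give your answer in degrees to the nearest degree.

The current pushes perpendicular to the desired track; the heading must have a component into the current equal to 1.23 knots: 17.41 sin θ = 1.23.
sin θ = 0.0706, so θ = 4.051°.

4°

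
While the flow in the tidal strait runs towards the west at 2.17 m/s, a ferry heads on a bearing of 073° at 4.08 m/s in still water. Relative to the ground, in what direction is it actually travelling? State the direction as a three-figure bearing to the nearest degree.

Taking east as x and north as y: velocity relative to the water = (3.902, 1.193) m/s; the water relative to ground = (-2.170, 0.000) m/s.
Velocity relative to ground = (3.902, 1.193) + (-2.170, 0.000) = (1.732, 1.193) m/s.
Bearing = atan2(1.73, 1.19) = 55.44° clockwise from north.

055°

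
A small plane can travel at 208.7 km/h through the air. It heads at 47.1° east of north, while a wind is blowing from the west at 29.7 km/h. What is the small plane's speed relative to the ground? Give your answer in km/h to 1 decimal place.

231.3 km/h

Taking east as x and north as y: velocity relative to the air = (152.882, 142.066) km/h; the air relative to ground = (29.700, 0.000) km/h.
Velocity relative to ground = (152.882, 142.066) + (29.700, 0.000) = (182.582, 142.066) km/h.
Speed = |(182.582, 142.066)| = 231.342 km/h.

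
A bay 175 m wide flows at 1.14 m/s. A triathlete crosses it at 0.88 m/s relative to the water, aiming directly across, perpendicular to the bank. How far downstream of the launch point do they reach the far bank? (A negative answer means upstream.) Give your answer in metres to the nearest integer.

227 m

Perpendicular speed = 0.880 m/s; crossing time = 175 / 0.880 = 198.864 s.
Net downstream speed = 1.140 m/s.
Drift = 1.140 × 198.864 = 226.705 m (downstream).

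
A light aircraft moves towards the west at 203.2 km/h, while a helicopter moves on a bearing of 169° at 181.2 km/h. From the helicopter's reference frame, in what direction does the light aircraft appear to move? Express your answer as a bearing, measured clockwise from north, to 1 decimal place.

Taking east as x and north as y: light aircraft velocity = (-203.200, 0.000) km/h; helicopter velocity = (34.575, -177.871) km/h.
Velocity of light aircraft relative to helicopter = (-203.200, 0.000) − (34.575, -177.871) = (-237.775, 177.871) km/h.
Bearing = atan2(-237.77, 177.87) = 306.80° clockwise from north.

306.8°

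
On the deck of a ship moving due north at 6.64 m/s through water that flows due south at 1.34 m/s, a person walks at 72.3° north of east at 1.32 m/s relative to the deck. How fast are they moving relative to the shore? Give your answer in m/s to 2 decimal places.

6.57 m/s

In east/north components (m/s): person relative to ship = (0.401, 1.258); ship relative to water = (0.000, 6.640); water relative to ground = (0.000, -1.340).
Sum = (0.401, 6.558) m/s.
Speed = |(0.401, 6.558)| = 6.570 m/s.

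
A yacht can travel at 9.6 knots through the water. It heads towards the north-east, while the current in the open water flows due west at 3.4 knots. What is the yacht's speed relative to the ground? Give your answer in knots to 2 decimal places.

Taking east as x and north as y: velocity relative to the water = (6.788, 6.788) knots; the water relative to ground = (-3.400, 0.000) knots.
Velocity relative to ground = (6.788, 6.788) + (-3.400, 0.000) = (3.388, 6.788) knots.
Speed = |(3.388, 6.788)| = 7.587 knots.

7.59 knots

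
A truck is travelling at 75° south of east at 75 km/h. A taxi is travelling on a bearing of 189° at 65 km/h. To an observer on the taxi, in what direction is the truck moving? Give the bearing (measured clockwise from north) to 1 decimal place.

105.6°

Taking east as x and north as y: truck velocity = (19.411, -72.444) km/h; taxi velocity = (-10.168, -64.200) km/h.
Velocity of truck relative to taxi = (19.411, -72.444) − (-10.168, -64.200) = (29.580, -8.245) km/h.
Bearing = atan2(29.58, -8.24) = 105.57° clockwise from north.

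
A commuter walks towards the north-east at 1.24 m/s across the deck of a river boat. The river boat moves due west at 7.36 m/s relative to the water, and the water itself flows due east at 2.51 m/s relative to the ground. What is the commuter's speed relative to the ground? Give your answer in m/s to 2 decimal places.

4.07 m/s

In east/north components (m/s): commuter relative to river boat = (0.877, 0.877); river boat relative to water = (-7.360, 0.000); water relative to ground = (2.510, 0.000).
Sum = (-3.973, 0.877) m/s.
Speed = |(-3.973, 0.877)| = 4.069 m/s.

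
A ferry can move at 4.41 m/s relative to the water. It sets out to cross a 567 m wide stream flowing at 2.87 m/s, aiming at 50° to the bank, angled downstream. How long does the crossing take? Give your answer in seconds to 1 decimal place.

167.8 s

The component of the ferry's velocity perpendicular to the bank is 4.41 × sin 50° = 3.378 m/s.
The current is parallel to the bank, so it does not affect the crossing time.
Time = 567 / 3.378 = 167.838 s.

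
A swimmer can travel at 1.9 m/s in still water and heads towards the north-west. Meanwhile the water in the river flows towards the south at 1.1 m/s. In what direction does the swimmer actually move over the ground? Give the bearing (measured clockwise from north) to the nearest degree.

Taking east as x and north as y: velocity relative to the water = (-1.344, 1.344) m/s; the water relative to ground = (0.000, -1.100) m/s.
Velocity relative to ground = (-1.344, 1.344) + (0.000, -1.100) = (-1.344, 0.244) m/s.
Bearing = atan2(-1.34, 0.24) = 280.27° clockwise from north.

280°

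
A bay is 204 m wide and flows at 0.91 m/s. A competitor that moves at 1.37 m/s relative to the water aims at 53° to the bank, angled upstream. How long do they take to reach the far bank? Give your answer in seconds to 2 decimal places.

186.45 s

The component of the competitor's velocity perpendicular to the bank is 1.37 × sin 53° = 1.094 m/s.
The flow acts along the bank and has no component across it.
Time = 204 / 1.094 = 186.449 s.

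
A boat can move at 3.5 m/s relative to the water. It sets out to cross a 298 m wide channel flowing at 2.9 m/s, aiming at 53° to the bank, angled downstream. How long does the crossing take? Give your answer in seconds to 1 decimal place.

106.6 s

The component of the boat's velocity perpendicular to the bank is 3.5 × sin 53° = 2.795 m/s.
The flow acts along the bank and has no component across it.
Time = 298 / 2.795 = 106.610 s.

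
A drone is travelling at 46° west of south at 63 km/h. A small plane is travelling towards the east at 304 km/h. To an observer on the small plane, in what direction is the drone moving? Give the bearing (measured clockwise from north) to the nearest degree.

Taking east as x and north as y: drone velocity = (-45.318, -43.763) km/h; small plane velocity = (304.000, 0.000) km/h.
Velocity of drone relative to small plane = (-45.318, -43.763) − (304.000, 0.000) = (-349.318, -43.763) km/h.
Bearing = atan2(-349.32, -43.76) = 262.86° clockwise from north.

263°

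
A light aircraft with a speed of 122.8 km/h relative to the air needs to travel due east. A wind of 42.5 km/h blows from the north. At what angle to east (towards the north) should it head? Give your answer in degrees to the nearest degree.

20°

The wind pushes perpendicular to the desired track; the heading must have a component into the wind equal to 42.5 km/h: 122.8 sin θ = 42.5.
sin θ = 0.3461, so θ = 20.248°.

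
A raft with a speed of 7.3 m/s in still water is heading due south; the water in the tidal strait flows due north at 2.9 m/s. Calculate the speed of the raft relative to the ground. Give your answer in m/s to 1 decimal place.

4.4 m/s

Taking east as x and north as y: velocity relative to the water = (0.000, -7.300) m/s; the water relative to ground = (0.000, 2.900) m/s.
Velocity relative to ground = (0.000, -7.300) + (0.000, 2.900) = (0.000, -4.400) m/s.
Speed = |(0.000, -4.400)| = 4.400 m/s.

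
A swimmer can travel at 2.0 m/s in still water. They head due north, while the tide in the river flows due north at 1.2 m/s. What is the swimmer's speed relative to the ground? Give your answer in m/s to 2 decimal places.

3.20 m/s

Taking east as x and north as y: velocity relative to the water = (0.000, 2.000) m/s; the water relative to ground = (0.000, 1.200) m/s.
Velocity relative to ground = (0.000, 2.000) + (0.000, 1.200) = (0.000, 3.200) m/s.
Speed = |(0.000, 3.200)| = 3.200 m/s.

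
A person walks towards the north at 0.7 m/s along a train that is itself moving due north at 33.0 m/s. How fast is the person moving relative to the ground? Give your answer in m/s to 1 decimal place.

33.7 m/s

Taking east as x and north as y: train velocity = (0.000, 33.000) m/s; person velocity relative to train = (0.000, 0.700) m/s.
Velocity relative to ground = (0.000, 33.000) + (0.000, 0.700) = (0.000, 33.700) m/s.
Speed = |(0.000, 33.700)| = 33.700 m/s.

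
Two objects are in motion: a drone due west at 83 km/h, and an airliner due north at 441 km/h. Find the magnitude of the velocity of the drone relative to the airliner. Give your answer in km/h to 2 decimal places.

Taking east as x and north as y: drone velocity = (-83.000, 0.000) km/h; airliner velocity = (0.000, 441.000) km/h.
Velocity of drone relative to airliner = (-83.000, 0.000) − (0.000, 441.000) = (-83.000, -441.000) km/h.
Magnitude = |(-83.000, -441.000)| = 448.743 km/h.

448.74 km/h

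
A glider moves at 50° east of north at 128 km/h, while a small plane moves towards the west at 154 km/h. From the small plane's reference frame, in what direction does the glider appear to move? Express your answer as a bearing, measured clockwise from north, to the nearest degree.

072°

Taking east as x and north as y: glider velocity = (98.054, 82.277) km/h; small plane velocity = (-154.000, 0.000) km/h.
Velocity of glider relative to small plane = (98.054, 82.277) − (-154.000, 0.000) = (252.054, 82.277) km/h.
Bearing = atan2(252.05, 82.28) = 71.92° clockwise from north.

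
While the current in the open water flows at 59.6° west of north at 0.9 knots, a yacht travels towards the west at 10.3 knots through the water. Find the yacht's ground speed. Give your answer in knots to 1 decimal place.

Taking east as x and north as y: velocity relative to the water = (-10.300, 0.000) knots; the water relative to ground = (-0.776, 0.455) knots.
Velocity relative to ground = (-10.300, 0.000) + (-0.776, 0.455) = (-11.076, 0.455) knots.
Speed = |(-11.076, 0.455)| = 11.086 knots.

11.1 knots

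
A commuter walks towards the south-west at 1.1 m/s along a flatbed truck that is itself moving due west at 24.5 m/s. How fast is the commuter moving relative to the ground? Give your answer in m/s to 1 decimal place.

Taking east as x and north as y: flatbed truck velocity = (-24.500, 0.000) m/s; commuter velocity relative to flatbed truck = (-0.778, -0.778) m/s.
Velocity relative to ground = (-24.500, 0.000) + (-0.778, -0.778) = (-25.278, -0.778) m/s.
Speed = |(-25.278, -0.778)| = 25.290 m/s.

25.3 m/s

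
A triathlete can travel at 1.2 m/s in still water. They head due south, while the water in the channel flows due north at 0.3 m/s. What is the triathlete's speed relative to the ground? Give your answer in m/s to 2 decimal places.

0.90 m/s

Taking east as x and north as y: velocity relative to the water = (0.000, -1.200) m/s; the water relative to ground = (0.000, 0.300) m/s.
Velocity relative to ground = (0.000, -1.200) + (0.000, 0.300) = (0.000, -0.900) m/s.
Speed = |(0.000, -0.900)| = 0.900 m/s.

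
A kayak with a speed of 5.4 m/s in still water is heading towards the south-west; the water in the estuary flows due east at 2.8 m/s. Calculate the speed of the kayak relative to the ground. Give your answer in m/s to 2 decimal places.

3.95 m/s

Taking east as x and north as y: velocity relative to the water = (-3.818, -3.818) m/s; the water relative to ground = (2.800, 0.000) m/s.
Velocity relative to ground = (-3.818, -3.818) + (2.800, 0.000) = (-1.018, -3.818) m/s.
Speed = |(-1.018, -3.818)| = 3.952 m/s.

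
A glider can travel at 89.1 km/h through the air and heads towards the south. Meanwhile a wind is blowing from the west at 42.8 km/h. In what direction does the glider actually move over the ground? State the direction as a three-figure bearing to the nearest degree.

154°

Taking east as x and north as y: velocity relative to the air = (0.000, -89.100) km/h; the air relative to ground = (42.800, 0.000) km/h.
Velocity relative to ground = (0.000, -89.100) + (42.800, 0.000) = (42.800, -89.100) km/h.
Bearing = atan2(42.80, -89.10) = 154.34° clockwise from north.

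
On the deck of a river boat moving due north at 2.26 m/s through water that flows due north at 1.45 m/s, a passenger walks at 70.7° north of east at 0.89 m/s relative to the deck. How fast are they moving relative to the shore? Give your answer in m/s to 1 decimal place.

4.6 m/s

In east/north components (m/s): passenger relative to river boat = (0.294, 0.840); river boat relative to water = (0.000, 2.260); water relative to ground = (0.000, 1.450).
Sum = (0.294, 4.550) m/s.
Speed = |(0.294, 4.550)| = 4.559 m/s.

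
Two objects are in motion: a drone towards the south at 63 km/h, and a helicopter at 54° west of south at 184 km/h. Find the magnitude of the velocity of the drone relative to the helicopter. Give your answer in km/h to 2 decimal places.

Taking east as x and north as y: drone velocity = (0.000, -63.000) km/h; helicopter velocity = (-148.859, -108.152) km/h.
Velocity of drone relative to helicopter = (0.000, -63.000) − (-148.859, -108.152) = (148.859, 45.152) km/h.
Magnitude = |(148.859, 45.152)| = 155.556 km/h.

155.56 km/h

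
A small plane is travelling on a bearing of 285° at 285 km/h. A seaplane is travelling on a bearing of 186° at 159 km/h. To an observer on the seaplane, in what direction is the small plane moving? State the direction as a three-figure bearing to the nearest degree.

Taking east as x and north as y: small plane velocity = (-275.289, 73.763) km/h; seaplane velocity = (-16.620, -158.129) km/h.
Velocity of small plane relative to seaplane = (-275.289, 73.763) − (-16.620, -158.129) = (-258.669, 231.892) km/h.
Bearing = atan2(-258.67, 231.89) = 311.88° clockwise from north.

312°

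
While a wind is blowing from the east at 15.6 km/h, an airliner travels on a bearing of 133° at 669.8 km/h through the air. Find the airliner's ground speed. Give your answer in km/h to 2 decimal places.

658.48 km/h

Taking east as x and north as y: velocity relative to the air = (489.861, -456.803) km/h; the air relative to ground = (-15.600, 0.000) km/h.
Velocity relative to ground = (489.861, -456.803) + (-15.600, 0.000) = (474.261, -456.803) km/h.
Speed = |(474.261, -456.803)| = 658.477 km/h.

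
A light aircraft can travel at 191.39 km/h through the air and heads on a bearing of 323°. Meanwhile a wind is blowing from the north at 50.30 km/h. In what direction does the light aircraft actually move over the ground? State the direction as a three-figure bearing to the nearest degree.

312°

Taking east as x and north as y: velocity relative to the air = (-115.181, 152.851) km/h; the air relative to ground = (0.000, -50.300) km/h.
Velocity relative to ground = (-115.181, 152.851) + (0.000, -50.300) = (-115.181, 102.551) km/h.
Bearing = atan2(-115.18, 102.55) = 311.68° clockwise from north.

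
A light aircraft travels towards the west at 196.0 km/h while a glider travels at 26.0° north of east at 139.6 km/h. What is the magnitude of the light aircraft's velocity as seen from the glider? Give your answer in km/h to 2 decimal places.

Taking east as x and north as y: light aircraft velocity = (-196.000, 0.000) km/h; glider velocity = (125.472, 61.197) km/h.
Velocity of light aircraft relative to glider = (-196.000, 0.000) − (125.472, 61.197) = (-321.472, -61.197) km/h.
Magnitude = |(-321.472, -61.197)| = 327.245 km/h.

327.24 km/h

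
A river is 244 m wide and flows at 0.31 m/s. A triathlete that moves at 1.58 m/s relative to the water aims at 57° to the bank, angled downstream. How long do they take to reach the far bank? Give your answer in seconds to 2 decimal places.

184.14 s

The component of the triathlete's velocity perpendicular to the bank is 1.58 × sin 57° = 1.325 m/s.
The flow acts along the bank and has no component across it.
Time = 244 / 1.325 = 184.137 s.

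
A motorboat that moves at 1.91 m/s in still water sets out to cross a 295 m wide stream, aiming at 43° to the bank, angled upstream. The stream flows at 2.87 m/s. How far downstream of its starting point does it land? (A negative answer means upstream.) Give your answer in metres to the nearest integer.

334 m

Perpendicular speed = 1.303 m/s; crossing time = 295 / 1.303 = 226.467 s.
Net downstream speed = 1.473 m/s.
Drift = 1.473 × 226.467 = 333.612 m (downstream).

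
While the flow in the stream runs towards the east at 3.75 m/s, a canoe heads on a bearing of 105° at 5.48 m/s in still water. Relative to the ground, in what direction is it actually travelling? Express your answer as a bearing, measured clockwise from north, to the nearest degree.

Taking east as x and north as y: velocity relative to the water = (5.293, -1.418) m/s; the water relative to ground = (3.750, 0.000) m/s.
Velocity relative to ground = (5.293, -1.418) + (3.750, 0.000) = (9.043, -1.418) m/s.
Bearing = atan2(9.04, -1.42) = 98.91° clockwise from north.

099°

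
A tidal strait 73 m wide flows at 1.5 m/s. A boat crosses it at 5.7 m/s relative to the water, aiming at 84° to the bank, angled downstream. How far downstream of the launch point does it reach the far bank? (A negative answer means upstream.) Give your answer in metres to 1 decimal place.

Perpendicular speed = 5.669 m/s; crossing time = 73 / 5.669 = 12.878 s.
Net downstream speed = 2.096 m/s.
Drift = 2.096 × 12.878 = 26.989 m (downstream).

27.0 m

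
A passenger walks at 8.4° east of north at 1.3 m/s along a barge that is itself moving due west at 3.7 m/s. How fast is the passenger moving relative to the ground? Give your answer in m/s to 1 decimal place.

Taking east as x and north as y: barge velocity = (-3.700, 0.000) m/s; passenger velocity relative to barge = (0.190, 1.286) m/s.
Velocity relative to ground = (-3.700, 0.000) + (0.190, 1.286) = (-3.510, 1.286) m/s.
Speed = |(-3.510, 1.286)| = 3.738 m/s.

3.7 m/s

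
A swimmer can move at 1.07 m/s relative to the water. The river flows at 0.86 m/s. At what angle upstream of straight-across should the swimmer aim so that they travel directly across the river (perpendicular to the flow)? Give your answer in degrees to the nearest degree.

To cancel the current, the upstream component of the swimmer's velocity must equal the flow: 1.07 sin θ = 0.86.
sin θ = 0.86 / 1.07 = 0.8037.
θ = arcsin(0.8037) = 53.489°.

53°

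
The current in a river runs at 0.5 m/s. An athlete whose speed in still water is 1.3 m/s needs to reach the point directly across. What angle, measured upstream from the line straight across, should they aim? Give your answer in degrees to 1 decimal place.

To cancel the current, the upstream component of the athlete's velocity must equal the flow: 1.3 sin θ = 0.5.
sin θ = 0.5 / 1.3 = 0.3846.
θ = arcsin(0.3846) = 22.620°.

22.6°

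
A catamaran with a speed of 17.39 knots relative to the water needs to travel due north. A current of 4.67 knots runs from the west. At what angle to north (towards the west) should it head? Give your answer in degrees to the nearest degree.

16°

The current pushes perpendicular to the desired track; the heading must have a component into the current equal to 4.67 knots: 17.39 sin θ = 4.67.
sin θ = 0.2685, so θ = 15.578°.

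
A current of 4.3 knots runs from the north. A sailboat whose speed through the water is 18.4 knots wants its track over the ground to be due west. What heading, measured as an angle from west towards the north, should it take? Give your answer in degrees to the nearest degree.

14°

The current pushes perpendicular to the desired track; the heading must have a component into the current equal to 4.3 knots: 18.4 sin θ = 4.3.
sin θ = 0.2337, so θ = 13.515°.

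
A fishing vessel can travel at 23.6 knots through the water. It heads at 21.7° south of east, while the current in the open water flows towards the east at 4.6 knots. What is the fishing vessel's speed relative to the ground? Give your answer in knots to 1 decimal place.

Taking east as x and north as y: velocity relative to the water = (21.928, -8.726) knots; the water relative to ground = (4.600, 0.000) knots.
Velocity relative to ground = (21.928, -8.726) + (4.600, 0.000) = (26.528, -8.726) knots.
Speed = |(26.528, -8.726)| = 27.926 knots.

27.9 knots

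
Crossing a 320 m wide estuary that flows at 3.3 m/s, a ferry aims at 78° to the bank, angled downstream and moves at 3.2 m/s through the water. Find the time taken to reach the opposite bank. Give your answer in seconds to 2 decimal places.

102.23 s

The component of the ferry's velocity perpendicular to the bank is 3.2 × sin 78° = 3.130 m/s.
Only the cross-stream component determines the crossing time; the current contributes nothing perpendicular to the bank.
Time = 320 / 3.130 = 102.234 s.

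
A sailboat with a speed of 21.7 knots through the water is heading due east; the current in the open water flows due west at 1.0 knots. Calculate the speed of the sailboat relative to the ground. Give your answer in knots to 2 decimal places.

Taking east as x and north as y: velocity relative to the water = (21.700, 0.000) knots; the water relative to ground = (-1.000, 0.000) knots.
Velocity relative to ground = (21.700, 0.000) + (-1.000, 0.000) = (20.700, 0.000) knots.
Speed = |(20.700, 0.000)| = 20.700 knots.

20.70 knots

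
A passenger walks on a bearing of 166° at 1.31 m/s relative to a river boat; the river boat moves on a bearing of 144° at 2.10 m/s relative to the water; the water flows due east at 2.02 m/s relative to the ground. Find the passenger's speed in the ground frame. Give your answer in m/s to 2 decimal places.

4.64 m/s

In east/north components (m/s): passenger relative to river boat = (0.317, -1.271); river boat relative to water = (1.234, -1.699); water relative to ground = (2.020, 0.000).
Sum = (3.571, -2.970) m/s.
Speed = |(3.571, -2.970)| = 4.645 m/s.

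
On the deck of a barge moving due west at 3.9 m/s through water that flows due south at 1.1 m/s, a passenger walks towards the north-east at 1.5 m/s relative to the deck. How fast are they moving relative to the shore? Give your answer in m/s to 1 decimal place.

In east/north components (m/s): passenger relative to barge = (1.061, 1.061); barge relative to water = (-3.900, 0.000); water relative to ground = (0.000, -1.100).
Sum = (-2.839, -0.039) m/s.
Speed = |(-2.839, -0.039)| = 2.840 m/s.

2.8 m/s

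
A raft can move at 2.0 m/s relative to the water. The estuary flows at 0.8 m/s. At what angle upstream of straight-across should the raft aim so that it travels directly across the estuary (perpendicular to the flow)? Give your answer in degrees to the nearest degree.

24°

To cancel the current, the upstream component of the raft's velocity must equal the flow: 2.0 sin θ = 0.8.
sin θ = 0.8 / 2.0 = 0.4000.
θ = arcsin(0.4000) = 23.578°.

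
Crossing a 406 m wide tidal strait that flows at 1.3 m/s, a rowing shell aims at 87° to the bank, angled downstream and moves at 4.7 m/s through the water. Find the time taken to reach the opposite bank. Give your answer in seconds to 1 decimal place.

The component of the rowing shell's velocity perpendicular to the bank is 4.7 × sin 87° = 4.694 m/s.
The current is parallel to the bank, so it does not affect the crossing time.
Time = 406 / 4.694 = 86.502 s.

86.5 s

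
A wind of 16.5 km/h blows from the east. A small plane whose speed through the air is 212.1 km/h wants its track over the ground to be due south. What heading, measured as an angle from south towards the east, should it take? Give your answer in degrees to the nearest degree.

4°

The wind pushes perpendicular to the desired track; the heading must have a component into the wind equal to 16.5 km/h: 212.1 sin θ = 16.5.
sin θ = 0.0778, so θ = 4.462°.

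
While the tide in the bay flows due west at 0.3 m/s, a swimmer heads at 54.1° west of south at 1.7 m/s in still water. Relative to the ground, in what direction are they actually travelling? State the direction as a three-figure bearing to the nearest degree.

Taking east as x and north as y: velocity relative to the water = (-1.377, -0.997) m/s; the water relative to ground = (-0.300, 0.000) m/s.
Velocity relative to ground = (-1.377, -0.997) + (-0.300, 0.000) = (-1.677, -0.997) m/s.
Bearing = atan2(-1.68, -1.00) = 239.27° clockwise from north.

239°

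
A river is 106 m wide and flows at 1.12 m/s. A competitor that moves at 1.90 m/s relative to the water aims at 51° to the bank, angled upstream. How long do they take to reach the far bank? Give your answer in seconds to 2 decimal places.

71.79 s

The component of the competitor's velocity perpendicular to the bank is 1.90 × sin 51° = 1.477 m/s.
The current is parallel to the bank, so it does not affect the crossing time.
Time = 106 / 1.477 = 71.788 s.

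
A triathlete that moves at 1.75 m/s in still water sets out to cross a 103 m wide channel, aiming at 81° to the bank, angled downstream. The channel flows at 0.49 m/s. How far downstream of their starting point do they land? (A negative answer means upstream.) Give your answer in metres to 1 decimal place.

Perpendicular speed = 1.728 m/s; crossing time = 103 / 1.728 = 59.591 s.
Net downstream speed = 0.764 m/s.
Drift = 0.764 × 59.591 = 45.513 m (downstream).

45.5 m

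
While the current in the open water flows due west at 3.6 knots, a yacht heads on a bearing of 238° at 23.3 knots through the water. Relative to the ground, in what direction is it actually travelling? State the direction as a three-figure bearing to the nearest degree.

Taking east as x and north as y: velocity relative to the water = (-19.760, -12.347) knots; the water relative to ground = (-3.600, 0.000) knots.
Velocity relative to ground = (-19.760, -12.347) + (-3.600, 0.000) = (-23.360, -12.347) knots.
Bearing = atan2(-23.36, -12.35) = 242.14° clockwise from north.

242°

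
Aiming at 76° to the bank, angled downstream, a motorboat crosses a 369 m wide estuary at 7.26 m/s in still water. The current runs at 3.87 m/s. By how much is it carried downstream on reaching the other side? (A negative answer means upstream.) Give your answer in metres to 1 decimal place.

294.7 m

Perpendicular speed = 7.044 m/s; crossing time = 369 / 7.044 = 52.382 s.
Net downstream speed = 5.626 m/s.
Drift = 5.626 × 52.382 = 294.722 m (downstream).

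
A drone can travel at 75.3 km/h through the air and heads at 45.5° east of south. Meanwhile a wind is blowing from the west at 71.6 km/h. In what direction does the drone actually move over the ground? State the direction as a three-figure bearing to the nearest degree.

Taking east as x and north as y: velocity relative to the air = (53.708, -52.778) km/h; the air relative to ground = (71.600, 0.000) km/h.
Velocity relative to ground = (53.708, -52.778) + (71.600, 0.000) = (125.308, -52.778) km/h.
Bearing = atan2(125.31, -52.78) = 112.84° clockwise from north.

113°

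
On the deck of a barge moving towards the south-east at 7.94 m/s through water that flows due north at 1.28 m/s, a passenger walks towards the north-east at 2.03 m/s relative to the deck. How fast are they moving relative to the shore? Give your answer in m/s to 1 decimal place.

7.6 m/s

In east/north components (m/s): passenger relative to barge = (1.435, 1.435); barge relative to water = (5.614, -5.614); water relative to ground = (0.000, 1.280).
Sum = (7.050, -2.899) m/s.
Speed = |(7.050, -2.899)| = 7.623 m/s.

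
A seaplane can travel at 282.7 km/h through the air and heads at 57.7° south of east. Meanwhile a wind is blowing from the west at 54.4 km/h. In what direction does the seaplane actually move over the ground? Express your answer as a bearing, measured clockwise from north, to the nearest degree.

Taking east as x and north as y: velocity relative to the air = (151.061, -238.956) km/h; the air relative to ground = (54.400, 0.000) km/h.
Velocity relative to ground = (151.061, -238.956) + (54.400, 0.000) = (205.461, -238.956) km/h.
Bearing = atan2(205.46, -238.96) = 139.31° clockwise from north.

139°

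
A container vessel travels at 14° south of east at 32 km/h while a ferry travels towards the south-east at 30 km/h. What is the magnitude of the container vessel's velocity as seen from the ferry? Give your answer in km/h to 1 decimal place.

Taking east as x and north as y: container vessel velocity = (31.049, -7.742) km/h; ferry velocity = (21.213, -21.213) km/h.
Velocity of container vessel relative to ferry = (31.049, -7.742) − (21.213, -21.213) = (9.836, 13.472) km/h.
Magnitude = |(9.836, 13.472)| = 16.680 km/h.

16.7 km/h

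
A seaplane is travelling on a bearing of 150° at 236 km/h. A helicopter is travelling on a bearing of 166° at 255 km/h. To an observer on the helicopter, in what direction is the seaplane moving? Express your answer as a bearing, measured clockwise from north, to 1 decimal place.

052.6°

Taking east as x and north as y: seaplane velocity = (118.000, -204.382) km/h; helicopter velocity = (61.690, -247.425) km/h.
Velocity of seaplane relative to helicopter = (118.000, -204.382) − (61.690, -247.425) = (56.310, 43.043) km/h.
Bearing = atan2(56.31, 43.04) = 52.61° clockwise from north.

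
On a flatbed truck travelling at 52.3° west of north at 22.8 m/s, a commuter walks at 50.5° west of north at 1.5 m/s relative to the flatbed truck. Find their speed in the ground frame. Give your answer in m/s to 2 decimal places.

24.30 m/s

Taking east as x and north as y: flatbed truck velocity = (-18.040, 13.943) m/s; commuter velocity relative to flatbed truck = (-1.157, 0.954) m/s.
Velocity relative to ground = (-18.040, 13.943) + (-1.157, 0.954) = (-19.197, 14.897) m/s.
Speed = |(-19.197, 14.897)| = 24.299 m/s.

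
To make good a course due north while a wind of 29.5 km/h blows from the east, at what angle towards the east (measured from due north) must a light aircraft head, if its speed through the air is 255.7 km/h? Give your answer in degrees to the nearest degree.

The wind pushes perpendicular to the desired track; the heading must have a component into the wind equal to 29.5 km/h: 255.7 sin θ = 29.5.
sin θ = 0.1154, so θ = 6.625°.

7°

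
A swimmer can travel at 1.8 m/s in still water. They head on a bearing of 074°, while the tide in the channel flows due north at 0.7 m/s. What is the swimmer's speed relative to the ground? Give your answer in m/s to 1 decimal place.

Taking east as x and north as y: velocity relative to the water = (1.730, 0.496) m/s; the water relative to ground = (0.000, 0.700) m/s.
Velocity relative to ground = (1.730, 0.496) + (0.000, 0.700) = (1.730, 1.196) m/s.
Speed = |(1.730, 1.196)| = 2.103 m/s.

2.1 m/s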